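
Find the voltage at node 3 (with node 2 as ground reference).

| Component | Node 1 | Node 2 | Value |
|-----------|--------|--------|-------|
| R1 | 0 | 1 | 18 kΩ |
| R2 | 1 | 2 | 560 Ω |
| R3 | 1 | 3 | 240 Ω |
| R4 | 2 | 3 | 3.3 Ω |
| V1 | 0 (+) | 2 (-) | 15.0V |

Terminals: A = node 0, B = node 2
Nodal analysis, taking node 2 as the 0 V reference.
Source V1 fixes V_0 = 15 V.
KCL at each unknown node (sum of currents leaving = 0; resistances in Ω):
  Node 1: (V_1 - 15)/18000 + (V_1 - 0)/560 + (V_1 - V_3)/240 = 0
  Node 3: (V_3 - V_1)/240 + (V_3 - 0)/3.3 = 0
Collecting terms (coefficients in siemens):
  0.006008·V_1 - 0.004167·V_3 = 0.0008333
  0.3072·V_3 - 0.004167·V_1 = 0
Determinant D = (0.006008)(0.3072) - (-0.004167)(-0.004167) = 0.001828
V_1 = [(0.0008333)(0.3072) - (-0.004167)(0)]/D = 0.14 V
V_3 = [(0.006008)(0) - (0.0008333)(-0.004167)]/D = 0.001899 V
The requested potential is V_3 = 0.001899 V.

Final answer: V_3 = 0.001899 V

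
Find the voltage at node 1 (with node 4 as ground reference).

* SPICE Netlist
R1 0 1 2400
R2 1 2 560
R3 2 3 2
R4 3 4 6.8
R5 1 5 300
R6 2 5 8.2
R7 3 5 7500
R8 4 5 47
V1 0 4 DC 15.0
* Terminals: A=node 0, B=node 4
Nodal analysis, taking node 4 as the 0 V reference.
Source V1 fixes V_0 = 15 V.
KCL at each unknown node (sum of currents leaving = 0; resistances in Ω):
  Node 1: (V_1 - 15)/2400 + (V_1 - V_2)/560 + (V_1 - V_5)/300 = 0
  Node 2: (V_2 - V_1)/560 + (V_2 - V_3)/2 + (V_2 - V_5)/8.2 = 0
  Node 3: (V_3 - V_2)/2 + (V_3 - 0)/6.8 + (V_3 - V_5)/7500 = 0
  Node 5: (V_5 - V_1)/300 + (V_5 - V_2)/8.2 + (V_5 - V_3)/7500 + (V_5 - 0)/47 = 0
Collecting terms (coefficients in siemens):
  0.005536·V_1 - 0.001786·V_2 - 0.003333·V_5 = 0.00625
  0.6237·V_2 - 0.001786·V_1 - 0.5·V_3 - 0.122·V_5 = 0
  0.6472·V_3 - 0.5·V_2 - 0.0001333·V_5 = 0
  0.1467·V_5 - 0.003333·V_1 - 0.122·V_2 - 0.0001333·V_3 = 0
Solving these 4 simultaneous equations (Gaussian elimination) gives:
  V_1 = 1.178 V, V_2 = 0.03951 V, V_3 = 0.03054 V, V_5 = 0.05963 V
The requested potential is V_1 = 1.178 V.

Final answer: V_1 = 1.178 V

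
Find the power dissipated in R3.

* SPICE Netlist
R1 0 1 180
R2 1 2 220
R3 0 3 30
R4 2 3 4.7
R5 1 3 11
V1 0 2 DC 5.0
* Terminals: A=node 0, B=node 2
Nodal analysis, taking node 2 as the 0 V reference.
Source V1 fixes V_0 = 5 V.
KCL at each unknown node (sum of currents leaving = 0; resistances in Ω):
  Node 1: (V_1 - 5)/180 + (V_1 - 0)/220 + (V_1 - V_3)/11 = 0
  Node 3: (V_3 - 5)/30 + (V_3 - 0)/4.7 + (V_3 - V_1)/11 = 0
Collecting terms (coefficients in siemens):
  0.101·V_1 - 0.09091·V_3 = 0.02778
  0.337·V_3 - 0.09091·V_1 = 0.1667
Determinant D = (0.101)(0.337) - (-0.09091)(-0.09091) = 0.02578
V_1 = [(0.02778)(0.337) - (-0.09091)(0.1667)]/D = 0.951 V
V_3 = [(0.101)(0.1667) - (0.02778)(-0.09091)]/D = 0.7511 V
I_R3 = (V_0 - V_3)/R3 = (5 - 0.7511)/30 = 0.1416 A
P_R3 = I_R3² × R3 = (0.1416)² × 30 = 0.6018 W

Final answer: 0.6018 W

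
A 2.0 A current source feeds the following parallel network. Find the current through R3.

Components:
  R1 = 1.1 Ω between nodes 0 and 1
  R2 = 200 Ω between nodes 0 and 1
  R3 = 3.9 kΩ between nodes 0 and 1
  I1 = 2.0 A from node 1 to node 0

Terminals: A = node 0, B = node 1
All resistors sit directly between nodes 0 and 1, so they are in parallel and share one voltage V; the full source current 2 A splits among them.
1/R_par = 1/1.1 + 1/200 + 1/3900 = 0.9143 S  =>  R_par = 1.094 Ω
V = I × R_par = 2 × 1.094 = 2.187 V
I_R3 = V/R3 = 2.187/3900 = 0.0005609 A

Final answer: 0.0005609 A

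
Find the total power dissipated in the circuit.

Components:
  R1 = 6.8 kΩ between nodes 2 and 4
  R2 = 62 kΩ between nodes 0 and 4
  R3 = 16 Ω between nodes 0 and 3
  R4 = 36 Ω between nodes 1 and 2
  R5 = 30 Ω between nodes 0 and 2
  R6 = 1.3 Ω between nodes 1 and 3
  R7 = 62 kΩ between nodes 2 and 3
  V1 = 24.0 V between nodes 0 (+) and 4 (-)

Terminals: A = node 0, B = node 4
Nodal analysis, taking node 4 as the 0 V reference.
Source V1 fixes V_0 = 24 V.
KCL at each unknown node (sum of currents leaving = 0; resistances in Ω):
  Node 1: (V_1 - V_2)/36 + (V_1 - V_3)/1.3 = 0
  Node 2: (V_2 - 0)/6800 + (V_2 - V_1)/36 + (V_2 - 24)/30 + (V_2 - V_3)/62000 = 0
  Node 3: (V_3 - 24)/16 + (V_3 - V_1)/1.3 + (V_3 - V_2)/62000 = 0
Collecting terms (coefficients in siemens):
  0.797·V_1 - 0.02778·V_2 - 0.7692·V_3 = 0
  0.06127·V_2 - 0.02778·V_1 - 0.00001613·V_3 = 0.8
  0.8317·V_3 - 0.7692·V_1 - 0.00001613·V_2 = 1.5
Solving these 3 simultaneous equations (Gaussian elimination) gives:
  V_1 = 23.98 V, V_2 = 23.93 V, V_3 = 23.98 V
Power in each resistor, P = (ΔV)²/R:
  P_R1 = (23.93 - 0)²/6800 = 0.08423 W
  P_R2 = (24 - 0)²/62000 = 0.00929 W
  P_R3 = (24 - 23.98)²/16 = 0.00002572 W
  P_R4 = (23.98 - 23.93)²/36 = 0.0000578 W
  P_R5 = (24 - 23.93)²/30 = 0.0001521 W
  P_R6 = (23.98 - 23.98)²/1.3 = 0.000002087 W
  P_R7 = (23.93 - 23.98)²/62000 = 0.00000003603 W
P_total = P_R1 + P_R2 + P_R3 + P_R4 + P_R5 + P_R6 + P_R7 = 0.09376 W

Final answer: 0.09376 W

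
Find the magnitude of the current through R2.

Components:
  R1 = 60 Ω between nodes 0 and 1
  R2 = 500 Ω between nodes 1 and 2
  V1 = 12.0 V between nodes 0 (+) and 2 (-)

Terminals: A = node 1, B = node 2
Nodal analysis, taking node 2 as the 0 V reference.
Source V1 fixes V_0 = 12 V.
KCL at each unknown node (sum of currents leaving = 0; resistances in Ω):
  Node 1: (V_1 - 12)/60 + (V_1 - 0)/500 = 0
Collecting terms: 0.01867 × V_1 = 0.2  =>  V_1 = 10.71 V
I_R2 = (V_1 - V_2)/R2 = (10.71 - 0)/500 = 0.02143 A
|I_R2| = 0.02143 A

Final answer: |I_R2| = 0.02143 A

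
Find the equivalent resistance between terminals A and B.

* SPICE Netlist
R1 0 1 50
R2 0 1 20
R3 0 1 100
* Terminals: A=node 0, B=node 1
Reduce the network between node 0 (A) and node 1 (B) by series/parallel combination:
  Rp1 = R1 ‖ R2 ‖ R3 (parallel, all between nodes 0 and 1) = 1/(1/50 + 1/20 + 1/100) = 12.5 Ω
R_eq = 12.5 Ω

Final answer: 12.5 Ω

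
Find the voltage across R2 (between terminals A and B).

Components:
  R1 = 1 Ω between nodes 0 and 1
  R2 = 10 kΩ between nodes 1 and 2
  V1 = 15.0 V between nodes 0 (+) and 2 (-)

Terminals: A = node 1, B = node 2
R1 and R2 are in series across V1 (node 0 → node 1 → node 2), and the output A–B is taken across R2, so this is a voltage divider.
Series current: I = V1/(R1 + R2) = 15/(1 + 10000) = 15/10000 = 0.0015 A
V_R2 = I × R2 = V1 × R2/(R1 + R2) = 15 × 10000/10000 = 15 V

Final answer: 15 V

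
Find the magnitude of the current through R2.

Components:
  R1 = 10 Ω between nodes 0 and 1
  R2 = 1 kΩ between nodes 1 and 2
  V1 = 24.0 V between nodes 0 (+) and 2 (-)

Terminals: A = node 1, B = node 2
Nodal analysis, taking node 2 as the 0 V reference.
Source V1 fixes V_0 = 24 V.
KCL at each unknown node (sum of currents leaving = 0; resistances in Ω):
  Node 1: (V_1 - 24)/10 + (V_1 - 0)/1000 = 0
Collecting terms: 0.101 × V_1 = 2.4  =>  V_1 = 23.76 V
I_R2 = (V_1 - V_2)/R2 = (23.76 - 0)/1000 = 0.02376 A
|I_R2| = 0.02376 A

Final answer: |I_R2| = 0.02376 A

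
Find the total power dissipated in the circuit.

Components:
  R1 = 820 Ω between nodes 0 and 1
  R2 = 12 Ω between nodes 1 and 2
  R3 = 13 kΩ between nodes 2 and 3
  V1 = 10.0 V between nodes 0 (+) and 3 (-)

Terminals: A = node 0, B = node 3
Nodal analysis, taking node 3 as the 0 V reference.
Source V1 fixes V_0 = 10 V.
KCL at each unknown node (sum of currents leaving = 0; resistances in Ω):
  Node 1: (V_1 - 10)/820 + (V_1 - V_2)/12 = 0
  Node 2: (V_2 - V_1)/12 + (V_2 - 0)/13000 = 0
Collecting terms (coefficients in siemens):
  0.08455·V_1 - 0.08333·V_2 = 0.0122
  0.08341·V_2 - 0.08333·V_1 = 0
Determinant D = (0.08455)(0.08341) - (-0.08333)(-0.08333) = 0.0001081
V_1 = [(0.0122)(0.08341) - (-0.08333)(0)]/D = 9.407 V
V_2 = [(0.08455)(0) - (0.0122)(-0.08333)]/D = 9.398 V
Power in each resistor, P = (ΔV)²/R:
  P_R1 = (10 - 9.407)²/820 = 0.0004286 W
  P_R2 = (9.407 - 9.398)²/12 = 0.000006272 W
  P_R3 = (9.398 - 0)²/13000 = 0.006795 W
P_total = P_R1 + P_R2 + P_R3 = 0.00723 W

Final answer: 0.00723 W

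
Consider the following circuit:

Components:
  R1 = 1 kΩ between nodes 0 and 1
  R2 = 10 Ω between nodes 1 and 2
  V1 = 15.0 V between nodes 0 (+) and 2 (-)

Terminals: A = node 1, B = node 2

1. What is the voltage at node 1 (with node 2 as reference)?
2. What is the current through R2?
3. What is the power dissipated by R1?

Nodal analysis, taking node 2 as the 0 V reference.
Source V1 fixes V_0 = 15 V.
KCL at each unknown node (sum of currents leaving = 0; resistances in Ω):
  Node 1: (V_1 - 15)/1000 + (V_1 - 0)/10 = 0
Collecting terms: 0.101 × V_1 = 0.015  =>  V_1 = 0.1485 V
Part 1:
  Read off the nodal solution: V_1 = 0.1485 V
Part 2:
  I_R2 = (V_1 - V_2)/R2 = (0.1485 - 0)/10 = 0.01485 A
  Magnitude: I_R2 = 0.01485 A
Part 3:
  I_R1 = (V_0 - V_1)/R1 = (15 - 0.1485)/1000 = 0.01485 A
  P_R1 = I_R1² × R1 = (0.01485)² × 1000 = 0.2206 W

Final answers:
1. V_1 = 0.1485 V
2. I_R2 = 0.01485 A
3. P_R1 = 0.2206 W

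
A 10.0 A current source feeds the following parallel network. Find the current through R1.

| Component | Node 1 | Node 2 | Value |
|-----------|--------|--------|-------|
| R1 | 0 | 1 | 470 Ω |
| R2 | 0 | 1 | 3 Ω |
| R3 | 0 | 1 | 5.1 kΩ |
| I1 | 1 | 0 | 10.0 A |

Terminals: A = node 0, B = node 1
All resistors sit directly between nodes 0 and 1, so they are in parallel and share one voltage V; the full source current 10 A splits among them.
1/R_par = 1/470 + 1/3 + 1/5100 = 0.3357 S  =>  R_par = 2.979 Ω
V = I × R_par = 10 × 2.979 = 29.79 V
I_R1 = V/R1 = 29.79/470 = 0.06339 A

Final answer: 0.06339 A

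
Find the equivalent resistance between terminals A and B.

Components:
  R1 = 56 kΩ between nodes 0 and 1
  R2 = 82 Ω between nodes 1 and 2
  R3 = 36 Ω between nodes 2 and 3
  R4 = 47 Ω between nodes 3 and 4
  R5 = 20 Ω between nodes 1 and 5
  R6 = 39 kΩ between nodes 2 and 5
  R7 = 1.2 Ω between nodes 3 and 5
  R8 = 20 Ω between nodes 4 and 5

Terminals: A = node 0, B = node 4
The network is not a plain series/parallel combination. Inject a 1 A test current into terminal A (node 0) and return it from terminal B (node 4); then R_eq = V_A / (1 A).
Nodal analysis, taking node 4 as the 0 V reference.
Current source I_test pushes 1 A into node 0 and draws it out of node 4.
KCL at each unknown node (sum of currents leaving = 0; resistances in Ω):
  Node 0: (V_0 - V_1)/56000 - 1 = 0
  Node 1: (V_1 - V_0)/56000 + (V_1 - V_2)/82 + (V_1 - V_5)/20 = 0
  Node 2: (V_2 - V_1)/82 + (V_2 - V_3)/36 + (V_2 - V_5)/39000 = 0
  Node 3: (V_3 - V_2)/36 + (V_3 - 0)/47 + (V_3 - V_5)/1.2 = 0
  Node 5: (V_5 - V_1)/20 + (V_5 - V_2)/39000 + (V_5 - V_3)/1.2 + (V_5 - 0)/20 = 0
Collecting terms (coefficients in siemens):
  0.00001786·V_0 - 0.00001786·V_1 = 1
  0.06221·V_1 - 0.00001786·V_0 - 0.0122·V_2 - 0.05·V_5 = 0
  0.04·V_2 - 0.0122·V_1 - 0.02778·V_3 - 0.00002564·V_5 = 0
  0.8824·V_3 - 0.02778·V_2 - 0.8333·V_5 = 0
  0.9334·V_5 - 0.05·V_1 - 0.00002564·V_2 - 0.8333·V_3 = 0
Solving these 5 simultaneous equations (Gaussian elimination) gives:
  V_0 = 56030 V, V_1 = 31.16 V, V_2 = 19.16 V, V_3 = 13.9 V
  V_5 = 14.08 V
R_eq = V_0 / 1 A = 56030 Ω = 56.03 kΩ

Final answer: 56.03 kΩ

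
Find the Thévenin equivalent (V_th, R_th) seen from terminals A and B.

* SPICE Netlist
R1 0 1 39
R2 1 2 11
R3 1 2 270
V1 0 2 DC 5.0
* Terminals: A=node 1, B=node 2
Step 1 — V_th is the open-circuit voltage V_A - V_B (nothing connected across the terminals).
Nodal analysis, taking node 2 as the 0 V reference.
Source V1 fixes V_0 = 5 V.
KCL at each unknown node (sum of currents leaving = 0; resistances in Ω):
  Node 1: (V_1 - 5)/39 + (V_1 - 0)/11 + (V_1 - 0)/270 = 0
Collecting terms: 0.1203 × V_1 = 0.1282  =>  V_1 = 1.066 V
V_th = V_1 - V_2 = 1.066 - 0 = 1.066 V
Step 2 — R_th: zero the source — replace V1 by a short circuit (node 2 merges into node 0) — and find the resistance seen between A (node 1) and B (node 0).
Reduce the network between node 1 (A) and node 0 (B) by series/parallel combination:
  Rp1 = R1 ‖ R2 ‖ R3 (parallel, all between nodes 0 and 1) = 1/(1/39 + 1/11 + 1/270) = 8.316 Ω
R_th = 8.316 Ω

Final answer: V_th = 1.066 V, R_th = 8.316 Ω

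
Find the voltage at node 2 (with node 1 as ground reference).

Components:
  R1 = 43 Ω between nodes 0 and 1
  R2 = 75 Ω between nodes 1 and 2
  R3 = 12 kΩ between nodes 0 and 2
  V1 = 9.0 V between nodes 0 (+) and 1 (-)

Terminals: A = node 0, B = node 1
Nodal analysis, taking node 1 as the 0 V reference.
Source V1 fixes V_0 = 9 V.
KCL at each unknown node (sum of currents leaving = 0; resistances in Ω):
  Node 2: (V_2 - 0)/75 + (V_2 - 9)/12000 = 0
Collecting terms: 0.01342 × V_2 = 0.00075  =>  V_2 = 0.0559 V
The requested potential is V_2 = 0.0559 V.

Final answer: V_2 = 0.0559 V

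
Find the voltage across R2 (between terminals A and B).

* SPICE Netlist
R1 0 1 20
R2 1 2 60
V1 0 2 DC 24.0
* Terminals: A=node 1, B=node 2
R1 and R2 are in series across V1 (node 0 → node 1 → node 2), and the output A–B is taken across R2, so this is a voltage divider.
Series current: I = V1/(R1 + R2) = 24/(20 + 60) = 24/80 = 0.3 A
V_R2 = I × R2 = V1 × R2/(R1 + R2) = 24 × 60/80 = 18 V

Final answer: 18 V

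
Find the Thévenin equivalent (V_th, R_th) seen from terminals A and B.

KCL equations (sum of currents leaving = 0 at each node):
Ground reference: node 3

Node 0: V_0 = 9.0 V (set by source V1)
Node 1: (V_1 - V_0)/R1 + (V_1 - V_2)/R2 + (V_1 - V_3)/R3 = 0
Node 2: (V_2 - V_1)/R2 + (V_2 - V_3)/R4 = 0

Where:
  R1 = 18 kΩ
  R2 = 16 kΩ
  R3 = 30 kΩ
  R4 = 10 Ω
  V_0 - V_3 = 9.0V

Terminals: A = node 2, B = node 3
Step 1 — V_th is the open-circuit voltage V_A - V_B (nothing connected across the terminals).
Nodal analysis, taking node 3 as the 0 V reference.
Source V1 fixes V_0 = 9 V.
KCL at each unknown node (sum of currents leaving = 0; resistances in Ω):
  Node 1: (V_1 - 9)/18000 + (V_1 - V_2)/16000 + (V_1 - 0)/30000 = 0
  Node 2: (V_2 - V_1)/16000 + (V_2 - 0)/10 = 0
Collecting terms (coefficients in siemens):
  0.0001514·V_1 - 0.0000625·V_2 = 0.0005
  0.1001·V_2 - 0.0000625·V_1 = 0
Determinant D = (0.0001514)(0.1001) - (-0.0000625)(-0.0000625) = 0.00001514
V_1 = [(0.0005)(0.1001) - (-0.0000625)(0)]/D = 3.304 V
V_2 = [(0.0001514)(0) - (0.0005)(-0.0000625)]/D = 0.002063 V
V_th = V_2 - V_3 = 0.002063 - 0 = 0.002063 V
Step 2 — R_th: zero the source — replace V1 by a short circuit (node 3 merges into node 0) — and find the resistance seen between A (node 2) and B (node 0).
Reduce the network between node 2 (A) and node 0 (B) by series/parallel combination:
  Rp1 = R1 ‖ R3 (parallel, both between nodes 0 and 1) = 1/(1/18000 + 1/30000) = 11250 Ω
  Rs1 = R2 + Rp1 (series, joined only at node 1) = 16000 + 11250 = 27250 Ω
  Rp2 = R4 ‖ Rs1 (parallel, both between nodes 0 and 2) = 1/(1/10 + 1/27250) = 9.996 Ω
R_th = 9.996 Ω

Final answer: V_th = 0.002063 V, R_th = 9.996 Ω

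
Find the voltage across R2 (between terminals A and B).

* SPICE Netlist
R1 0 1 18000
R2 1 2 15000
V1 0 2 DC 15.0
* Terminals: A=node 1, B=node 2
R1 and R2 are in series across V1 (node 0 → node 1 → node 2), and the output A–B is taken across R2, so this is a voltage divider.
Series current: I = V1/(R1 + R2) = 15/(18000 + 15000) = 15/33000 = 0.0004545 A
V_R2 = I × R2 = V1 × R2/(R1 + R2) = 15 × 15000/33000 = 6.818 V

Final answer: 6.818 V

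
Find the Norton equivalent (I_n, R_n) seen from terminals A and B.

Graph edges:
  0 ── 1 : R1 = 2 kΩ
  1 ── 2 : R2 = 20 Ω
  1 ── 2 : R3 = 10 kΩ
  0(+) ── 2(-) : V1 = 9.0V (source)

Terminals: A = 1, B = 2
Find the Thévenin equivalent first; then I_n = V_th/R_th and R_n = R_th.
Step 1 — V_th is the open-circuit voltage V_A - V_B (nothing connected across the terminals).
Nodal analysis, taking node 2 as the 0 V reference.
Source V1 fixes V_0 = 9 V.
KCL at each unknown node (sum of currents leaving = 0; resistances in Ω):
  Node 1: (V_1 - 9)/2000 + (V_1 - 0)/20 + (V_1 - 0)/10000 = 0
Collecting terms: 0.0506 × V_1 = 0.0045  =>  V_1 = 0.08893 V
V_th = V_1 - V_2 = 0.08893 - 0 = 0.08893 V
Step 2 — R_th: zero the source — replace V1 by a short circuit (node 2 merges into node 0) — and find the resistance seen between A (node 1) and B (node 0).
Reduce the network between node 1 (A) and node 0 (B) by series/parallel combination:
  Rp1 = R1 ‖ R2 ‖ R3 (parallel, all between nodes 0 and 1) = 1/(1/2000 + 1/20 + 1/10000) = 19.76 Ω
R_th = 19.76 Ω
I_n = V_th/R_th = 0.08893/19.76 = 0.0045 A, and R_n = R_th = 19.76 Ω

Final answer: I_n = 0.0045 A, R_n = 19.76 Ω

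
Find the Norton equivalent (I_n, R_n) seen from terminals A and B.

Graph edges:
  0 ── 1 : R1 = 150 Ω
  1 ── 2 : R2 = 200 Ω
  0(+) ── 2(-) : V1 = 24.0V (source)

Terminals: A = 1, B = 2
Find the Thévenin equivalent first; then I_n = V_th/R_th and R_n = R_th.
Step 1 — V_th is the open-circuit voltage V_A - V_B (nothing connected across the terminals).
Nodal analysis, taking node 2 as the 0 V reference.
Source V1 fixes V_0 = 24 V.
KCL at each unknown node (sum of currents leaving = 0; resistances in Ω):
  Node 1: (V_1 - 24)/150 + (V_1 - 0)/200 = 0
Collecting terms: 0.01167 × V_1 = 0.16  =>  V_1 = 13.71 V
V_th = V_1 - V_2 = 13.71 - 0 = 13.71 V
Step 2 — R_th: zero the source — replace V1 by a short circuit (node 2 merges into node 0) — and find the resistance seen between A (node 1) and B (node 0).
Reduce the network between node 1 (A) and node 0 (B) by series/parallel combination:
  Rp1 = R1 ‖ R2 (parallel, both between nodes 0 and 1) = 1/(1/150 + 1/200) = 85.71 Ω
R_th = 85.71 Ω
I_n = V_th/R_th = 13.71/85.71 = 0.16 A, and R_n = R_th = 85.71 Ω

Final answer: I_n = 0.16 A, R_n = 85.71 Ω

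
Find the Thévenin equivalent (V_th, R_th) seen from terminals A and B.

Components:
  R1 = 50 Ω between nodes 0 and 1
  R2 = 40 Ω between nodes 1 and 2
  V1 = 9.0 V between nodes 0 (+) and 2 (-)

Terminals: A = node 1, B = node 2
Step 1 — V_th is the open-circuit voltage V_A - V_B (nothing connected across the terminals).
Nodal analysis, taking node 2 as the 0 V reference.
Source V1 fixes V_0 = 9 V.
KCL at each unknown node (sum of currents leaving = 0; resistances in Ω):
  Node 1: (V_1 - 9)/50 + (V_1 - 0)/40 = 0
Collecting terms: 0.045 × V_1 = 0.18  =>  V_1 = 4 V
V_th = V_1 - V_2 = 4 - 0 = 4 V
Step 2 — R_th: zero the source — replace V1 by a short circuit (node 2 merges into node 0) — and find the resistance seen between A (node 1) and B (node 0).
Reduce the network between node 1 (A) and node 0 (B) by series/parallel combination:
  Rp1 = R1 ‖ R2 (parallel, both between nodes 0 and 1) = 1/(1/50 + 1/40) = 22.22 Ω
R_th = 22.22 Ω

Final answer: V_th = 4 V, R_th = 22.22 Ω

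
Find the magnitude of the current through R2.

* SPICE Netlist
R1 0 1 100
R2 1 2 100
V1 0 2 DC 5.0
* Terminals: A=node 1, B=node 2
Nodal analysis, taking node 2 as the 0 V reference.
Source V1 fixes V_0 = 5 V.
KCL at each unknown node (sum of currents leaving = 0; resistances in Ω):
  Node 1: (V_1 - 5)/100 + (V_1 - 0)/100 = 0
Collecting terms: 0.02 × V_1 = 0.05  =>  V_1 = 2.5 V
I_R2 = (V_1 - V_2)/R2 = (2.5 - 0)/100 = 0.025 A
|I_R2| = 0.025 A

Final answer: |I_R2| = 0.025 A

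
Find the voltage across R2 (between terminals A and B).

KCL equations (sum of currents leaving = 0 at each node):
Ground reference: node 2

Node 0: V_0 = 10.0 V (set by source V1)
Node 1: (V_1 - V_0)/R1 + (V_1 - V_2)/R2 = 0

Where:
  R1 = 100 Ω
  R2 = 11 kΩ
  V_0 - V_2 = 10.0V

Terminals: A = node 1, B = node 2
R1 and R2 are in series across V1 (node 0 → node 1 → node 2), and the output A–B is taken across R2, so this is a voltage divider.
Series current: I = V1/(R1 + R2) = 10/(100 + 11000) = 10/11100 = 0.0009009 A
V_R2 = I × R2 = V1 × R2/(R1 + R2) = 10 × 11000/11100 = 9.91 V

Final answer: 9.91 V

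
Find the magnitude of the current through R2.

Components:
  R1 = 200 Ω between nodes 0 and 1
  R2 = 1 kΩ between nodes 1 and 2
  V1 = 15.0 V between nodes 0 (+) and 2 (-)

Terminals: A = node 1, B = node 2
Nodal analysis, taking node 2 as the 0 V reference.
Source V1 fixes V_0 = 15 V.
KCL at each unknown node (sum of currents leaving = 0; resistances in Ω):
  Node 1: (V_1 - 15)/200 + (V_1 - 0)/1000 = 0
Collecting terms: 0.006 × V_1 = 0.075  =>  V_1 = 12.5 V
I_R2 = (V_1 - V_2)/R2 = (12.5 - 0)/1000 = 0.0125 A
|I_R2| = 0.0125 A

Final answer: |I_R2| = 0.0125 A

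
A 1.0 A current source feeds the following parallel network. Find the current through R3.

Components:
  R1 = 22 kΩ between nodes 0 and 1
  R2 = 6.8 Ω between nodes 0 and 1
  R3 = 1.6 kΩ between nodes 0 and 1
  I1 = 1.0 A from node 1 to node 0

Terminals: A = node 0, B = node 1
All resistors sit directly between nodes 0 and 1, so they are in parallel and share one voltage V; the full source current 1 A splits among them.
1/R_par = 1/22000 + 1/6.8 + 1/1600 = 0.1477 S  =>  R_par = 6.769 Ω
V = I × R_par = 1 × 6.769 = 6.769 V
I_R3 = V/R3 = 6.769/1600 = 0.004231 A

Final answer: 0.004231 A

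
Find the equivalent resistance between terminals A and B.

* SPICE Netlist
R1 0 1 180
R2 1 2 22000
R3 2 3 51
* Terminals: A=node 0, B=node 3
Reduce the network between node 0 (A) and node 3 (B) by series/parallel combination:
  Rs1 = R1 + R2 (series, joined only at node 1) = 180 + 22000 = 22180 Ω
  Rs2 = R3 + Rs1 (series, joined only at node 2) = 51 + 22180 = 22230 Ω
R_eq = 22.23 kΩ

Final answer: 22.23 kΩ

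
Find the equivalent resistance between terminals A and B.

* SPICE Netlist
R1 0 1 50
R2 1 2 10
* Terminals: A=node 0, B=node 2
Reduce the network between node 0 (A) and node 2 (B) by series/parallel combination:
  Rs1 = R1 + R2 (series, joined only at node 1) = 50 + 10 = 60 Ω
R_eq = 60 Ω

Final answer: 60 Ω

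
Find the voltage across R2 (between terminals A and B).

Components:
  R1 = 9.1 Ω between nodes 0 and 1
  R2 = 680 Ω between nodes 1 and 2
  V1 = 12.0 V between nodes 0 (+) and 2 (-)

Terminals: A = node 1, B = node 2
R1 and R2 are in series across V1 (node 0 → node 1 → node 2), and the output A–B is taken across R2, so this is a voltage divider.
Series current: I = V1/(R1 + R2) = 12/(9.1 + 680) = 12/689.1 = 0.01741 A
V_R2 = I × R2 = V1 × R2/(R1 + R2) = 12 × 680/689.1 = 11.84 V

Final answer: 11.84 V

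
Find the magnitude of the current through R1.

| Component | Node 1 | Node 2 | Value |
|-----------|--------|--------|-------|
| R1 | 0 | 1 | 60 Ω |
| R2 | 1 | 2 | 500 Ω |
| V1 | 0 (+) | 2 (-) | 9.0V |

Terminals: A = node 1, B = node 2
Nodal analysis, taking node 2 as the 0 V reference.
Source V1 fixes V_0 = 9 V.
KCL at each unknown node (sum of currents leaving = 0; resistances in Ω):
  Node 1: (V_1 - 9)/60 + (V_1 - 0)/500 = 0
Collecting terms: 0.01867 × V_1 = 0.15  =>  V_1 = 8.036 V
I_R1 = (V_0 - V_1)/R1 = (9 - 8.036)/60 = 0.01607 A
|I_R1| = 0.01607 A

Final answer: |I_R1| = 0.01607 A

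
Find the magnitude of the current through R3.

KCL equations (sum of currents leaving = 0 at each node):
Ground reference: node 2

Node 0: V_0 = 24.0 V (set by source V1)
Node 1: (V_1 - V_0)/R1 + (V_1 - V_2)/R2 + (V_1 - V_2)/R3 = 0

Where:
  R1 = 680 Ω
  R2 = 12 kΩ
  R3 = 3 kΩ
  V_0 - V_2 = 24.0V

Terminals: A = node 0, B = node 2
Nodal analysis, taking node 2 as the 0 V reference.
Source V1 fixes V_0 = 24 V.
KCL at each unknown node (sum of currents leaving = 0; resistances in Ω):
  Node 1: (V_1 - 24)/680 + (V_1 - 0)/12000 + (V_1 - 0)/3000 = 0
Collecting terms: 0.001887 × V_1 = 0.03529  =>  V_1 = 18.7 V
I_R3 = (V_1 - V_2)/R3 = (18.7 - 0)/3000 = 0.006234 A
|I_R3| = 0.006234 A

Final answer: |I_R3| = 0.006234 A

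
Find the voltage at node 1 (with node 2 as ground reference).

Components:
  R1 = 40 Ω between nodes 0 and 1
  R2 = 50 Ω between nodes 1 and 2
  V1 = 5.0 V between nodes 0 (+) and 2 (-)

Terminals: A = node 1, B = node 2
Nodal analysis, taking node 2 as the 0 V reference.
Source V1 fixes V_0 = 5 V.
KCL at each unknown node (sum of currents leaving = 0; resistances in Ω):
  Node 1: (V_1 - 5)/40 + (V_1 - 0)/50 = 0
Collecting terms: 0.045 × V_1 = 0.125  =>  V_1 = 2.778 V
The requested potential is V_1 = 2.778 V.

Final answer: V_1 = 2.778 V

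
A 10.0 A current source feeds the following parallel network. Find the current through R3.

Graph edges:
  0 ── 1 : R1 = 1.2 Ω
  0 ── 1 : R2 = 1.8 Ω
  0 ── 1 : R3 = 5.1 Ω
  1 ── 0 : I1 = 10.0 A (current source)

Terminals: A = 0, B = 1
All resistors sit directly between nodes 0 and 1, so they are in parallel and share one voltage V; the full source current 10 A splits among them.
1/R_par = 1/1.2 + 1/1.8 + 1/5.1 = 1.585 S  =>  R_par = 0.6309 Ω
V = I × R_par = 10 × 0.6309 = 6.309 V
I_R3 = V/R3 = 6.309/5.1 = 1.237 A

Final answer: 1.237 A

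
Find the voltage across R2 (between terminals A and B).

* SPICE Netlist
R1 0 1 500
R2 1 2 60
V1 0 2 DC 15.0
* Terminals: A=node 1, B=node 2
R1 and R2 are in series across V1 (node 0 → node 1 → node 2), and the output A–B is taken across R2, so this is a voltage divider.
Series current: I = V1/(R1 + R2) = 15/(500 + 60) = 15/560 = 0.02679 A
V_R2 = I × R2 = V1 × R2/(R1 + R2) = 15 × 60/560 = 1.607 V

Final answer: 1.607 V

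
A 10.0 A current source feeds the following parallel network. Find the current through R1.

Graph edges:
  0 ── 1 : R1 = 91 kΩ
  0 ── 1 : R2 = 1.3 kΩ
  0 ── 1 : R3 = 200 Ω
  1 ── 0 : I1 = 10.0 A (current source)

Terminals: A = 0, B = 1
All resistors sit directly between nodes 0 and 1, so they are in parallel and share one voltage V; the full source current 10 A splits among them.
1/R_par = 1/91000 + 1/1300 + 1/200 = 0.00578 S  =>  R_par = 173 Ω
V = I × R_par = 10 × 173 = 1730 V
I_R1 = V/R1 = 1730/91000 = 0.01901 A

Final answer: 0.01901 A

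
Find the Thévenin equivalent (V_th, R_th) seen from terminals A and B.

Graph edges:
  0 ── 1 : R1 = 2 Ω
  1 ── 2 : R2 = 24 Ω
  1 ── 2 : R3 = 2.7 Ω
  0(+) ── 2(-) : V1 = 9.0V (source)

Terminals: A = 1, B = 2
Step 1 — V_th is the open-circuit voltage V_A - V_B (nothing connected across the terminals).
Nodal analysis, taking node 2 as the 0 V reference.
Source V1 fixes V_0 = 9 V.
KCL at each unknown node (sum of currents leaving = 0; resistances in Ω):
  Node 1: (V_1 - 9)/2 + (V_1 - 0)/24 + (V_1 - 0)/2.7 = 0
Collecting terms: 0.912 × V_1 = 4.5  =>  V_1 = 4.934 V
V_th = V_1 - V_2 = 4.934 - 0 = 4.934 V
Step 2 — R_th: zero the source — replace V1 by a short circuit (node 2 merges into node 0) — and find the resistance seen between A (node 1) and B (node 0).
Reduce the network between node 1 (A) and node 0 (B) by series/parallel combination:
  Rp1 = R1 ‖ R2 ‖ R3 (parallel, all between nodes 0 and 1) = 1/(1/2 + 1/24 + 1/2.7) = 1.096 Ω
R_th = 1.096 Ω

Final answer: V_th = 4.934 V, R_th = 1.096 Ω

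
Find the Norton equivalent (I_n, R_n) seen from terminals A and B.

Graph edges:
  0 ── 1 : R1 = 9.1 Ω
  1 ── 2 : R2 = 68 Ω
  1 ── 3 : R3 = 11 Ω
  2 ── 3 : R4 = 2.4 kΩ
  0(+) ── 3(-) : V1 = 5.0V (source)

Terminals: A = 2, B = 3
Find the Thévenin equivalent first; then I_n = V_th/R_th and R_n = R_th.
Step 1 — V_th is the open-circuit voltage V_A - V_B (nothing connected across the terminals).
Nodal analysis, taking node 3 as the 0 V reference.
Source V1 fixes V_0 = 5 V.
KCL at each unknown node (sum of currents leaving = 0; resistances in Ω):
  Node 1: (V_1 - 5)/9.1 + (V_1 - V_2)/68 + (V_1 - 0)/11 = 0
  Node 2: (V_2 - V_1)/68 + (V_2 - 0)/2400 = 0
Collecting terms (coefficients in siemens):
  0.2155·V_1 - 0.01471·V_2 = 0.5495
  0.01512·V_2 - 0.01471·V_1 = 0
Determinant D = (0.2155)(0.01512) - (-0.01471)(-0.01471) = 0.003043
V_1 = [(0.5495)(0.01512) - (-0.01471)(0)]/D = 2.731 V
V_2 = [(0.2155)(0) - (0.5495)(-0.01471)]/D = 2.656 V
V_th = V_2 - V_3 = 2.656 - 0 = 2.656 V
Step 2 — R_th: zero the source — replace V1 by a short circuit (node 3 merges into node 0) — and find the resistance seen between A (node 2) and B (node 0).
Reduce the network between node 2 (A) and node 0 (B) by series/parallel combination:
  Rp1 = R1 ‖ R3 (parallel, both between nodes 0 and 1) = 1/(1/9.1 + 1/11) = 4.98 Ω
  Rs1 = R2 + Rp1 (series, joined only at node 1) = 68 + 4.98 = 72.98 Ω
  Rp2 = R4 ‖ Rs1 (parallel, both between nodes 0 and 2) = 1/(1/2400 + 1/72.98) = 70.83 Ω
R_th = 70.83 Ω
I_n = V_th/R_th = 2.656/70.83 = 0.03749 A, and R_n = R_th = 70.83 Ω

Final answer: I_n = 0.03749 A, R_n = 70.83 Ω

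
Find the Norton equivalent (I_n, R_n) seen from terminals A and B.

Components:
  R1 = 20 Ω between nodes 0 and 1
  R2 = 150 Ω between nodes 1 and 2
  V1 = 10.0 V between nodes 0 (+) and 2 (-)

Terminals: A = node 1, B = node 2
Find the Thévenin equivalent first; then I_n = V_th/R_th and R_n = R_th.
Step 1 — V_th is the open-circuit voltage V_A - V_B (nothing connected across the terminals).
Nodal analysis, taking node 2 as the 0 V reference.
Source V1 fixes V_0 = 10 V.
KCL at each unknown node (sum of currents leaving = 0; resistances in Ω):
  Node 1: (V_1 - 10)/20 + (V_1 - 0)/150 = 0
Collecting terms: 0.05667 × V_1 = 0.5  =>  V_1 = 8.824 V
V_th = V_1 - V_2 = 8.824 - 0 = 8.824 V
Step 2 — R_th: zero the source — replace V1 by a short circuit (node 2 merges into node 0) — and find the resistance seen between A (node 1) and B (node 0).
Reduce the network between node 1 (A) and node 0 (B) by series/parallel combination:
  Rp1 = R1 ‖ R2 (parallel, both between nodes 0 and 1) = 1/(1/20 + 1/150) = 17.65 Ω
R_th = 17.65 Ω
I_n = V_th/R_th = 8.824/17.65 = 0.5 A, and R_n = R_th = 17.65 Ω

Final answer: I_n = 0.5 A, R_n = 17.65 Ω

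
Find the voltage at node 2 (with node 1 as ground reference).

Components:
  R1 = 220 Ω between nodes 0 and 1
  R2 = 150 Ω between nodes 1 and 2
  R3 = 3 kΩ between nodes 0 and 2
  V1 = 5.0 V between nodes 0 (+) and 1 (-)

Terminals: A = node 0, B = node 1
Nodal analysis, taking node 1 as the 0 V reference.
Source V1 fixes V_0 = 5 V.
KCL at each unknown node (sum of currents leaving = 0; resistances in Ω):
  Node 2: (V_2 - 0)/150 + (V_2 - 5)/3000 = 0
Collecting terms: 0.007 × V_2 = 0.001667  =>  V_2 = 0.2381 V
The requested potential is V_2 = 0.2381 V.

Final answer: V_2 = 0.2381 V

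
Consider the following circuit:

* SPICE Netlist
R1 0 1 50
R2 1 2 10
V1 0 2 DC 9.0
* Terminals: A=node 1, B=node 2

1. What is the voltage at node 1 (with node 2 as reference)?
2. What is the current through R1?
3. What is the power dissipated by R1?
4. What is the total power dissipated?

Nodal analysis, taking node 2 as the 0 V reference.
Source V1 fixes V_0 = 9 V.
KCL at each unknown node (sum of currents leaving = 0; resistances in Ω):
  Node 1: (V_1 - 9)/50 + (V_1 - 0)/10 = 0
Collecting terms: 0.12 × V_1 = 0.18  =>  V_1 = 1.5 V
Part 1:
  Read off the nodal solution: V_1 = 1.5 V
Part 2:
  I_R1 = (V_0 - V_1)/R1 = (9 - 1.5)/50 = 0.15 A
  Magnitude: I_R1 = 0.15 A
Part 3:
  I_R1 = (V_0 - V_1)/R1 = (9 - 1.5)/50 = 0.15 A
  P_R1 = I_R1² × R1 = (0.15)² × 50 = 1.125 W
Part 4:
  Power in each resistor, P = (ΔV)²/R:
    P_R1 = (9 - 1.5)²/50 = 1.125 W
    P_R2 = (1.5 - 0)²/10 = 0.225 W
  P_total = P_R1 + P_R2 = 1.35 W

Final answers:
1. V_1 = 1.5 V
2. I_R1 = 0.15 A
3. P_R1 = 1.125 W
4. P_total = 1.35 W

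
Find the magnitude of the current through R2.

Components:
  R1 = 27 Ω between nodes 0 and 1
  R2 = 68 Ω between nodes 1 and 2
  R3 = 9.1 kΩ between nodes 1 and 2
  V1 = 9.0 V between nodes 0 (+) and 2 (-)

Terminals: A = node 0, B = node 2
Nodal analysis, taking node 2 as the 0 V reference.
Source V1 fixes V_0 = 9 V.
KCL at each unknown node (sum of currents leaving = 0; resistances in Ω):
  Node 1: (V_1 - 9)/27 + (V_1 - 0)/68 + (V_1 - 0)/9100 = 0
Collecting terms: 0.05185 × V_1 = 0.3333  =>  V_1 = 6.428 V
I_R2 = (V_1 - V_2)/R2 = (6.428 - 0)/68 = 0.09454 A
|I_R2| = 0.09454 A

Final answer: |I_R2| = 0.09454 A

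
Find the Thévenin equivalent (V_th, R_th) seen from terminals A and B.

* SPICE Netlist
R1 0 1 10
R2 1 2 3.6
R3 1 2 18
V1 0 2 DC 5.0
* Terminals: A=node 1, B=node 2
Step 1 — V_th is the open-circuit voltage V_A - V_B (nothing connected across the terminals).
Nodal analysis, taking node 2 as the 0 V reference.
Source V1 fixes V_0 = 5 V.
KCL at each unknown node (sum of currents leaving = 0; resistances in Ω):
  Node 1: (V_1 - 5)/10 + (V_1 - 0)/3.6 + (V_1 - 0)/18 = 0
Collecting terms: 0.4333 × V_1 = 0.5  =>  V_1 = 1.154 V
V_th = V_1 - V_2 = 1.154 - 0 = 1.154 V
Step 2 — R_th: zero the source — replace V1 by a short circuit (node 2 merges into node 0) — and find the resistance seen between A (node 1) and B (node 0).
Reduce the network between node 1 (A) and node 0 (B) by series/parallel combination:
  Rp1 = R1 ‖ R2 ‖ R3 (parallel, all between nodes 0 and 1) = 1/(1/10 + 1/3.6 + 1/18) = 2.308 Ω
R_th = 2.308 Ω

Final answer: V_th = 1.154 V, R_th = 2.308 Ω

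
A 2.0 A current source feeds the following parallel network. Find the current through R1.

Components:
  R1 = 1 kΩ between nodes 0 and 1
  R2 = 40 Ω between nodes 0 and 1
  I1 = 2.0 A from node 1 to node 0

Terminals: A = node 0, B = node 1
All resistors sit directly between nodes 0 and 1, so they are in parallel and share one voltage V; the full source current 2 A splits among them.
1/R_par = 1/1000 + 1/40 = 0.026 S  =>  R_par = 38.46 Ω
V = I × R_par = 2 × 38.46 = 76.92 V
I_R1 = V/R1 = 76.92/1000 = 0.07692 A

Final answer: 0.07692 A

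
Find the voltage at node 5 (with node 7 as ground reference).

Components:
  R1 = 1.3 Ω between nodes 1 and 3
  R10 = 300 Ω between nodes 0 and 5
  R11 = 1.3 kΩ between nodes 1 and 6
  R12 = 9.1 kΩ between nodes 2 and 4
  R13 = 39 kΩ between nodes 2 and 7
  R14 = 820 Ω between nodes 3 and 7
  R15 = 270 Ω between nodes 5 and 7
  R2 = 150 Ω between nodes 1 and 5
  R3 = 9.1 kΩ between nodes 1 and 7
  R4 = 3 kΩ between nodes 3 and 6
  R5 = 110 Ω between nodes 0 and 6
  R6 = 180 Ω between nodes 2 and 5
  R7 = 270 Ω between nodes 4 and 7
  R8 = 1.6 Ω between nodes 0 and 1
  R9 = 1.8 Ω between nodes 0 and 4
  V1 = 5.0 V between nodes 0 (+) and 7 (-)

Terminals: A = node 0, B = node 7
Nodal analysis, taking node 7 as the 0 V reference.
Source V1 fixes V_0 = 5 V.
KCL at each unknown node (sum of currents leaving = 0; resistances in Ω):
  Node 1: (V_1 - V_3)/1.3 + (V_1 - V_5)/150 + (V_1 - 0)/9100 + (V_1 - 5)/1.6 + (V_1 - V_6)/1300 = 0
  Node 2: (V_2 - V_5)/180 + (V_2 - V_4)/9100 + (V_2 - 0)/39000 = 0
  Node 3: (V_3 - V_1)/1.3 + (V_3 - V_6)/3000 + (V_3 - 0)/820 = 0
  Node 4: (V_4 - 0)/270 + (V_4 - 5)/1.8 + (V_4 - V_2)/9100 = 0
  Node 5: (V_5 - V_1)/150 + (V_5 - V_2)/180 + (V_5 - 5)/300 + (V_5 - 0)/270 = 0
  Node 6: (V_6 - V_3)/3000 + (V_6 - 5)/110 + (V_6 - V_1)/1300 = 0
Collecting terms (coefficients in siemens):
  1.402·V_1 - 0.7692·V_3 - 0.006667·V_5 - 0.0007692·V_6 = 3.125
  0.005691·V_2 - 0.0001099·V_4 - 0.005556·V_5 = 0
  0.7708·V_3 - 0.7692·V_1 - 0.0003333·V_6 = 0
  0.5594·V_4 - 0.0001099·V_2 = 2.778
  0.01926·V_5 - 0.006667·V_1 - 0.005556·V_2 = 0.01667
  0.01019·V_6 - 0.0007692·V_1 - 0.0003333·V_3 = 0.04545
Solving these 6 simultaneous equations (Gaussian elimination) gives:
  V_1 = 4.975 V, V_2 = 3.65 V, V_3 = 4.967 V, V_4 = 4.967 V
  V_5 = 3.64 V, V_6 = 4.997 V
The requested potential is V_5 = 3.64 V.

Final answer: V_5 = 3.64 V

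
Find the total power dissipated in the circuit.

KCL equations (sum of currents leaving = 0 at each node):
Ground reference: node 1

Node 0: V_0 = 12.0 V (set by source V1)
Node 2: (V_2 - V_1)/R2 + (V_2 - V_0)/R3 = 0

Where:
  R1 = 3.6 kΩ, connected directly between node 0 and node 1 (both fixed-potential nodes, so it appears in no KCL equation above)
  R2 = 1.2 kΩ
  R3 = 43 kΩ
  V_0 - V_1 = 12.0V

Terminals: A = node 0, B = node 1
Nodal analysis, taking node 1 as the 0 V reference.
Source V1 fixes V_0 = 12 V.
KCL at each unknown node (sum of currents leaving = 0; resistances in Ω):
  Node 2: (V_2 - 0)/1200 + (V_2 - 12)/43000 = 0
Collecting terms: 0.0008566 × V_2 = 0.0002791  =>  V_2 = 0.3258 V
Power in each resistor, P = (ΔV)²/R:
  P_R1 = (12 - 0)²/3600 = 0.04 W
  P_R2 = (0 - 0.3258)²/1200 = 0.00008845 W
  P_R3 = (12 - 0.3258)²/43000 = 0.003169 W
P_total = P_R1 + P_R2 + P_R3 = 0.04326 W

Final answer: 0.04326 W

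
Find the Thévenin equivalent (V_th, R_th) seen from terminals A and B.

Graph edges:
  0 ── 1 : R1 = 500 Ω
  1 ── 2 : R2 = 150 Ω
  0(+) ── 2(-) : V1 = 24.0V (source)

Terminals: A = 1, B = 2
Step 1 — V_th is the open-circuit voltage V_A - V_B (nothing connected across the terminals).
Nodal analysis, taking node 2 as the 0 V reference.
Source V1 fixes V_0 = 24 V.
KCL at each unknown node (sum of currents leaving = 0; resistances in Ω):
  Node 1: (V_1 - 24)/500 + (V_1 - 0)/150 = 0
Collecting terms: 0.008667 × V_1 = 0.048  =>  V_1 = 5.538 V
V_th = V_1 - V_2 = 5.538 - 0 = 5.538 V
Step 2 — R_th: zero the source — replace V1 by a short circuit (node 2 merges into node 0) — and find the resistance seen between A (node 1) and B (node 0).
Reduce the network between node 1 (A) and node 0 (B) by series/parallel combination:
  Rp1 = R1 ‖ R2 (parallel, both between nodes 0 and 1) = 1/(1/500 + 1/150) = 115.4 Ω
R_th = 115.4 Ω

Final answer: V_th = 5.538 V, R_th = 115.4 Ω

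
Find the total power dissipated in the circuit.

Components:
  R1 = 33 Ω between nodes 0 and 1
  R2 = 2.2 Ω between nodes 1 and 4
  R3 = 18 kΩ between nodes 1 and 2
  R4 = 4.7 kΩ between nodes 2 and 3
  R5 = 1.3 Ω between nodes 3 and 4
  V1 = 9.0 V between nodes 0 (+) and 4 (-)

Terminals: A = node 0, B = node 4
Nodal analysis, taking node 4 as the 0 V reference.
Source V1 fixes V_0 = 9 V.
KCL at each unknown node (sum of currents leaving = 0; resistances in Ω):
  Node 1: (V_1 - 9)/33 + (V_1 - 0)/2.2 + (V_1 - V_2)/18000 = 0
  Node 2: (V_2 - V_1)/18000 + (V_2 - V_3)/4700 = 0
  Node 3: (V_3 - V_2)/4700 + (V_3 - 0)/1.3 = 0
Collecting terms (coefficients in siemens):
  0.4849·V_1 - 0.00005556·V_2 = 0.2727
  0.0002683·V_2 - 0.00005556·V_1 - 0.0002128·V_3 = 0
  0.7694·V_3 - 0.0002128·V_2 = 0
Solving these 3 simultaneous equations (Gaussian elimination) gives:
  V_1 = 0.5624 V, V_2 = 0.1165 V, V_3 = 0.00003221 V
Power in each resistor, P = (ΔV)²/R:
  P_R1 = (9 - 0.5624)²/33 = 2.157 W
  P_R2 = (0.5624 - 0)²/2.2 = 0.1438 W
  P_R3 = (0.5624 - 0.1165)²/18000 = 0.00001105 W
  P_R4 = (0.1165 - 0.00003221)²/4700 = 0.000002885 W
  P_R5 = (0.00003221 - 0)²/1.3 = 0.000000000798 W
P_total = P_R1 + P_R2 + P_R3 + P_R4 + P_R5 = 2.301 W

Final answer: 2.301 W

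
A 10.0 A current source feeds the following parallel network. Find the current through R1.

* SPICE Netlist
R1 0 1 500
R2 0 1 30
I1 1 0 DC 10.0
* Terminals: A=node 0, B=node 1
All resistors sit directly between nodes 0 and 1, so they are in parallel and share one voltage V; the full source current 10 A splits among them.
1/R_par = 1/500 + 1/30 = 0.03533 S  =>  R_par = 28.3 Ω
V = I × R_par = 10 × 28.3 = 283 V
I_R1 = V/R1 = 283/500 = 0.566 A

Final answer: 0.566 A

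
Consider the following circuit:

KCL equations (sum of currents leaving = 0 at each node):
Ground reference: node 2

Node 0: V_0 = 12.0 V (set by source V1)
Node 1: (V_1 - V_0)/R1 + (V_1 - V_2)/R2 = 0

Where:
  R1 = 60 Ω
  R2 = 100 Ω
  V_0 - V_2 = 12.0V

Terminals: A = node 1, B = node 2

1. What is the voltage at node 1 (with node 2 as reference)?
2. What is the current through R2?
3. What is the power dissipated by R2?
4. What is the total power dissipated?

Nodal analysis, taking node 2 as the 0 V reference.
Source V1 fixes V_0 = 12 V.
KCL at each unknown node (sum of currents leaving = 0; resistances in Ω):
  Node 1: (V_1 - 12)/60 + (V_1 - 0)/100 = 0
Collecting terms: 0.02667 × V_1 = 0.2  =>  V_1 = 7.5 V
Part 1:
  Read off the nodal solution: V_1 = 7.5 V
Part 2:
  I_R2 = (V_1 - V_2)/R2 = (7.5 - 0)/100 = 0.075 A
  Magnitude: I_R2 = 0.075 A
Part 3:
  I_R2 = (V_1 - V_2)/R2 = (7.5 - 0)/100 = 0.075 A
  P_R2 = I_R2² × R2 = (0.075)² × 100 = 0.5625 W
Part 4:
  Power in each resistor, P = (ΔV)²/R:
    P_R1 = (12 - 7.5)²/60 = 0.3375 W
    P_R2 = (7.5 - 0)²/100 = 0.5625 W
  P_total = P_R1 + P_R2 = 0.9 W

Final answers:
1. V_1 = 7.5 V
2. I_R2 = 0.075 A
3. P_R2 = 0.5625 W
4. P_total = 0.9 W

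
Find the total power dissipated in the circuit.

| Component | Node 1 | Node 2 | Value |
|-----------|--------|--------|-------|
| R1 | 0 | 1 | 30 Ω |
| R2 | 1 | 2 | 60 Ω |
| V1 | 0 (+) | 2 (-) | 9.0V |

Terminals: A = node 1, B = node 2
Nodal analysis, taking node 2 as the 0 V reference.
Source V1 fixes V_0 = 9 V.
KCL at each unknown node (sum of currents leaving = 0; resistances in Ω):
  Node 1: (V_1 - 9)/30 + (V_1 - 0)/60 = 0
Collecting terms: 0.05 × V_1 = 0.3  =>  V_1 = 6 V
Power in each resistor, P = (ΔV)²/R:
  P_R1 = (9 - 6)²/30 = 0.3 W
  P_R2 = (6 - 0)²/60 = 0.6 W
P_total = P_R1 + P_R2 = 0.9 W

Final answer: 0.9 W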